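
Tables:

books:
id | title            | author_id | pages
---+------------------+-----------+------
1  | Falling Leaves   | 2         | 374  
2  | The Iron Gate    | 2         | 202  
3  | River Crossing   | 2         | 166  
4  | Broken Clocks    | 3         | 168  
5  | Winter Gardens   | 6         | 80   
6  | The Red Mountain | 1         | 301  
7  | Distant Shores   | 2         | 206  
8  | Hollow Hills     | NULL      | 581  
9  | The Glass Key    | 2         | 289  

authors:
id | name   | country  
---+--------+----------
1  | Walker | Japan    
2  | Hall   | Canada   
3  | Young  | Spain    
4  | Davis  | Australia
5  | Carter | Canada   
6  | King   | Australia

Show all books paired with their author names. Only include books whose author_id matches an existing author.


INNER JOIN keeps only books rows whose author_id matches an id in authors. Walk through each book:
  - book 1 (Falling Leaves): author_id=2 -> matches Hall
  - book 2 (The Iron Gate): author_id=2 -> matches Hall
  - book 3 (River Crossing): author_id=2 -> matches Hall
  - book 4 (Broken Clocks): author_id=3 -> matches Young
  - book 5 (Winter Gardens): author_id=6 -> matches King
  - book 6 (The Red Mountain): author_id=1 -> matches Walker
  - book 7 (Distant Shores): author_id=2 -> matches Hall
  - book 8 (Hollow Hills): author_id=NULL, no match -> dropped
  - book 9 (The Glass Key): author_id=2 -> matches Hall
So 1 of 9 rows is dropped.

SQL:
SELECT a.title, b.name AS author
FROM books a
INNER JOIN authors b ON a.author_id = b.id

Result:
title            | author
-----------------+-------
Falling Leaves   | Hall  
The Iron Gate    | Hall  
River Crossing   | Hall  
Broken Clocks    | Young 
Winter Gardens   | King  
The Red Mountain | Walker
Distant Shores   | Hall  
The Glass Key    | Hall  


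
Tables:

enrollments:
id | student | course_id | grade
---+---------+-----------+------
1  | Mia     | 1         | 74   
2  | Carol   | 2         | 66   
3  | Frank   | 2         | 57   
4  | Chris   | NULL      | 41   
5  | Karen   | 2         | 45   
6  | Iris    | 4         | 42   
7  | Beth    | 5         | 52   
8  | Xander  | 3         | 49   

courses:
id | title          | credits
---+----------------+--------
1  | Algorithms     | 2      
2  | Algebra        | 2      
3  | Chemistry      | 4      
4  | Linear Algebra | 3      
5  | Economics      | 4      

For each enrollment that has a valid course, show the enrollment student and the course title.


INNER JOIN keeps only enrollments rows whose course_id matches an id in courses. Walk through each enrollment:
  - enrollment 1 (Mia): course_id=1 -> matches Algorithms
  - enrollment 2 (Carol): course_id=2 -> matches Algebra
  - enrollment 3 (Frank): course_id=2 -> matches Algebra
  - enrollment 4 (Chris): course_id=NULL, no match -> dropped
  - enrollment 5 (Karen): course_id=2 -> matches Algebra
  - enrollment 6 (Iris): course_id=4 -> matches Linear Algebra
  - enrollment 7 (Beth): course_id=5 -> matches Economics
  - enrollment 8 (Xander): course_id=3 -> matches Chemistry
So 1 of 8 rows is dropped.

SQL:
SELECT a.student, b.title AS course
FROM enrollments a
INNER JOIN courses b ON a.course_id = b.id

Result:
student | course        
--------+---------------
Mia     | Algorithms    
Carol   | Algebra       
Frank   | Algebra       
Karen   | Algebra       
Iris    | Linear Algebra
Beth    | Economics     
Xander  | Chemistry     


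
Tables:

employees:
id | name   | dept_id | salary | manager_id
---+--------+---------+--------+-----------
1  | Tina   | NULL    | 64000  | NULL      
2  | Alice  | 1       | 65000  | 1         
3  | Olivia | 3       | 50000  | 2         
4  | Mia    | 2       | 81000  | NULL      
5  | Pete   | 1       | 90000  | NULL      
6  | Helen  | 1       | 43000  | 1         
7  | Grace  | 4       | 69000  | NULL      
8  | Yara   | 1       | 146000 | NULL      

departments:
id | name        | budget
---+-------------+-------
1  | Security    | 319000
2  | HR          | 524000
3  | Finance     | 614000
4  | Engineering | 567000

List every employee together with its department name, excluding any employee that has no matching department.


INNER JOIN keeps only employees rows whose dept_id matches an id in departments. Walk through each employee:
  - employee 1 (Tina): dept_id=NULL, no match -> dropped
  - employee 2 (Alice): dept_id=1 -> matches Security
  - employee 3 (Olivia): dept_id=3 -> matches Finance
  - employee 4 (Mia): dept_id=2 -> matches HR
  - employee 5 (Pete): dept_id=1 -> matches Security
  - employee 6 (Helen): dept_id=1 -> matches Security
  - employee 7 (Grace): dept_id=4 -> matches Engineering
  - employee 8 (Yara): dept_id=1 -> matches Security
So 1 of 8 rows is dropped.

SQL:
SELECT a.name, b.name AS department
FROM employees a
INNER JOIN departments b ON a.dept_id = b.id

Result:
name   | department 
-------+------------
Alice  | Security   
Olivia | Finance    
Mia    | HR         
Pete   | Security   
Helen  | Security   
Grace  | Engineering
Yara   | Security   


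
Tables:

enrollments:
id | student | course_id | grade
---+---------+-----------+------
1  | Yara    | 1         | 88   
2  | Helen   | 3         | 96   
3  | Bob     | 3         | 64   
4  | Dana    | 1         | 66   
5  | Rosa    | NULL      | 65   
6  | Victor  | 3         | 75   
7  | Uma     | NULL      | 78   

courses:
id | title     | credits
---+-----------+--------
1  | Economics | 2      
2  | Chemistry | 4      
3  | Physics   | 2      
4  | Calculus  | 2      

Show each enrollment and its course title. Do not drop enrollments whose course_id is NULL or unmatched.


LEFT JOIN keeps every row from enrollments (the left table); where course_id has no match in courses, the course columns become NULL. Walk through each enrollment:
  - enrollment 1 (Yara): course_id=1 -> matches Economics
  - enrollment 2 (Helen): course_id=3 -> matches Physics
  - enrollment 3 (Bob): course_id=3 -> matches Physics
  - enrollment 4 (Dana): course_id=1 -> matches Economics
  - enrollment 5 (Rosa): course_id=NULL, no match -> kept with NULL
  - enrollment 6 (Victor): course_id=3 -> matches Physics
  - enrollment 7 (Uma): course_id=NULL, no match -> kept with NULL
All 7 rows appear; 2 have NULL course.

SQL:
SELECT a.student, b.title AS course
FROM enrollments a
LEFT JOIN courses b ON a.course_id = b.id

Result:
student | course   
--------+----------
Yara    | Economics
Helen   | Physics  
Bob     | Physics  
Dana    | Economics
Rosa    | NULL     
Victor  | Physics  
Uma     | NULL     


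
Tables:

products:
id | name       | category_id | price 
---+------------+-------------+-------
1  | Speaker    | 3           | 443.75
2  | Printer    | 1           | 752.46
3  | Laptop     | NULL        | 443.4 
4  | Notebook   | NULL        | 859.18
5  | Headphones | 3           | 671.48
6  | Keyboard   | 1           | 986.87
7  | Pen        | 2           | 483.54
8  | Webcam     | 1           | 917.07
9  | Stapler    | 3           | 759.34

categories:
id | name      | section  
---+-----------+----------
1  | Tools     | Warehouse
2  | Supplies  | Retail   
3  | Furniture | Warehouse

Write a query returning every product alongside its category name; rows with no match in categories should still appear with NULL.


LEFT JOIN keeps every row from products (the left table); where category_id has no match in categories, the category columns become NULL. Walk through each product:
  - product 1 (Speaker): category_id=3 -> matches Furniture
  - product 2 (Printer): category_id=1 -> matches Tools
  - product 3 (Laptop): category_id=NULL, no match -> kept with NULL
  - product 4 (Notebook): category_id=NULL, no match -> kept with NULL
  - product 5 (Headphones): category_id=3 -> matches Furniture
  - product 6 (Keyboard): category_id=1 -> matches Tools
  - product 7 (Pen): category_id=2 -> matches Supplies
  - product 8 (Webcam): category_id=1 -> matches Tools
  - product 9 (Stapler): category_id=3 -> matches Furniture
All 9 rows appear; 2 have NULL category.

SQL:
SELECT a.name, b.name AS category
FROM products a
LEFT JOIN categories b ON a.category_id = b.id

Result:
name       | category 
-----------+----------
Speaker    | Furniture
Printer    | Tools    
Laptop     | NULL     
Notebook   | NULL     
Headphones | Furniture
Keyboard   | Tools    
Pen        | Supplies 
Webcam     | Tools    
Stapler    | Furniture


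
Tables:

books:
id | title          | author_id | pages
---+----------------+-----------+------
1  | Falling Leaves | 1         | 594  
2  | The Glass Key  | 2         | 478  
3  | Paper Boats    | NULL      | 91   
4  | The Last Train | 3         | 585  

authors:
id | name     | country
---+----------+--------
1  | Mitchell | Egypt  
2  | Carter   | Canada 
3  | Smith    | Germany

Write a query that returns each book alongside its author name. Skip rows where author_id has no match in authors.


INNER JOIN keeps only books rows whose author_id matches an id in authors. Walk through each book:
  - book 1 (Falling Leaves): author_id=1 -> matches Mitchell
  - book 2 (The Glass Key): author_id=2 -> matches Carter
  - book 3 (Paper Boats): author_id=NULL, no match -> dropped
  - book 4 (The Last Train): author_id=3 -> matches Smith
So 1 of 4 rows is dropped.

SQL:
SELECT a.title, b.name AS author
FROM books a
INNER JOIN authors b ON a.author_id = b.id

Result:
title          | author  
---------------+---------
Falling Leaves | Mitchell
The Glass Key  | Carter  
The Last Train | Smith   


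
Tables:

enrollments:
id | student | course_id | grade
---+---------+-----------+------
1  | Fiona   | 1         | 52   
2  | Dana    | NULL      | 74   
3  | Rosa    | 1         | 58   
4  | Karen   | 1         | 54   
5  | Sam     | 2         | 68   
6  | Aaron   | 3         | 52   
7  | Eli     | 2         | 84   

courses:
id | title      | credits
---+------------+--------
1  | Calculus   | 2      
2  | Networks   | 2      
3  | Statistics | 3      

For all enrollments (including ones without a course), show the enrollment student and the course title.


LEFT JOIN keeps every row from enrollments (the left table); where course_id has no match in courses, the course columns become NULL. Walk through each enrollment:
  - enrollment 1 (Fiona): course_id=1 -> matches Calculus
  - enrollment 2 (Dana): course_id=NULL, no match -> kept with NULL
  - enrollment 3 (Rosa): course_id=1 -> matches Calculus
  - enrollment 4 (Karen): course_id=1 -> matches Calculus
  - enrollment 5 (Sam): course_id=2 -> matches Networks
  - enrollment 6 (Aaron): course_id=3 -> matches Statistics
  - enrollment 7 (Eli): course_id=2 -> matches Networks
All 7 rows appear; 1 has NULL course.

SQL:
SELECT a.student, b.title AS course
FROM enrollments a
LEFT JOIN courses b ON a.course_id = b.id

Result:
student | course    
--------+-----------
Fiona   | Calculus  
Dana    | NULL      
Rosa    | Calculus  
Karen   | Calculus  
Sam     | Networks  
Aaron   | Statistics
Eli     | Networks  


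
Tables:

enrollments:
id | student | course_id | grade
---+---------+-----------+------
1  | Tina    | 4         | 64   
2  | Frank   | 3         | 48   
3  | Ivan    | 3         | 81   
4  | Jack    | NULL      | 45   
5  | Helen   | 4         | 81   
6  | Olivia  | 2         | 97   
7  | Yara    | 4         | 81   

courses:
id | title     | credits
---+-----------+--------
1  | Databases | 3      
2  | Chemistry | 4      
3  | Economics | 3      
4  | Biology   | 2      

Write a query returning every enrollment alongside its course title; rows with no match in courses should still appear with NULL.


LEFT JOIN keeps every row from enrollments (the left table); where course_id has no match in courses, the course columns become NULL. Walk through each enrollment:
  - enrollment 1 (Tina): course_id=4 -> matches Biology
  - enrollment 2 (Frank): course_id=3 -> matches Economics
  - enrollment 3 (Ivan): course_id=3 -> matches Economics
  - enrollment 4 (Jack): course_id=NULL, no match -> kept with NULL
  - enrollment 5 (Helen): course_id=4 -> matches Biology
  - enrollment 6 (Olivia): course_id=2 -> matches Chemistry
  - enrollment 7 (Yara): course_id=4 -> matches Biology
All 7 rows appear; 1 has NULL course.

SQL:
SELECT a.student, b.title AS course
FROM enrollments a
LEFT JOIN courses b ON a.course_id = b.id

Result:
student | course   
--------+----------
Tina    | Biology  
Frank   | Economics
Ivan    | Economics
Jack    | NULL     
Helen   | Biology  
Olivia  | Chemistry
Yara    | Biology  


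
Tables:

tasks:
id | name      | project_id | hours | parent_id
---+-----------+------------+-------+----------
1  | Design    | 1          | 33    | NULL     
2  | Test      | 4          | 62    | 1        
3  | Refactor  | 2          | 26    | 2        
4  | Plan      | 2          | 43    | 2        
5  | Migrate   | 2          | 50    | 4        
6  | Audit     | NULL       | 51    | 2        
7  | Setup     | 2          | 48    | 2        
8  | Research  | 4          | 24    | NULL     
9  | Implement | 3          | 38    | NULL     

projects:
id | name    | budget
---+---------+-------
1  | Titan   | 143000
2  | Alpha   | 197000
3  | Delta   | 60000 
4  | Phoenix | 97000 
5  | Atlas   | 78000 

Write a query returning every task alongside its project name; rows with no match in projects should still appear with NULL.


LEFT JOIN keeps every row from tasks (the left table); where project_id has no match in projects, the project columns become NULL. Walk through each task:
  - task 1 (Design): project_id=1 -> matches Titan
  - task 2 (Test): project_id=4 -> matches Phoenix
  - task 3 (Refactor): project_id=2 -> matches Alpha
  - task 4 (Plan): project_id=2 -> matches Alpha
  - task 5 (Migrate): project_id=2 -> matches Alpha
  - task 6 (Audit): project_id=NULL, no match -> kept with NULL
  - task 7 (Setup): project_id=2 -> matches Alpha
  - task 8 (Research): project_id=4 -> matches Phoenix
  - task 9 (Implement): project_id=3 -> matches Delta
All 9 rows appear; 1 has NULL project.

SQL:
SELECT a.name, b.name AS project
FROM tasks a
LEFT JOIN projects b ON a.project_id = b.id

Result:
name      | project
----------+--------
Design    | Titan  
Test      | Phoenix
Refactor  | Alpha  
Plan      | Alpha  
Migrate   | Alpha  
Audit     | NULL   
Setup     | Alpha  
Research  | Phoenix
Implement | Delta  


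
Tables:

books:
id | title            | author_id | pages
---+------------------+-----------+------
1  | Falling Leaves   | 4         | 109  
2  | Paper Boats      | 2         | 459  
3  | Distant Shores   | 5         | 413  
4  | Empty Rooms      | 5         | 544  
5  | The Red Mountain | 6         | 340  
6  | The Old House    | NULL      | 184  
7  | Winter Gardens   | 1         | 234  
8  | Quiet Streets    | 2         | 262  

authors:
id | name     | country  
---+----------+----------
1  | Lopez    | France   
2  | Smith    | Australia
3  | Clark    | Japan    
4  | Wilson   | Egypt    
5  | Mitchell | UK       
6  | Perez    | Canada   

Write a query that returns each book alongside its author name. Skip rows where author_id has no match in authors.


INNER JOIN keeps only books rows whose author_id matches an id in authors. Walk through each book:
  - book 1 (Falling Leaves): author_id=4 -> matches Wilson
  - book 2 (Paper Boats): author_id=2 -> matches Smith
  - book 3 (Distant Shores): author_id=5 -> matches Mitchell
  - book 4 (Empty Rooms): author_id=5 -> matches Mitchell
  - book 5 (The Red Mountain): author_id=6 -> matches Perez
  - book 6 (The Old House): author_id=NULL, no match -> dropped
  - book 7 (Winter Gardens): author_id=1 -> matches Lopez
  - book 8 (Quiet Streets): author_id=2 -> matches Smith
So 1 of 8 rows is dropped.

SQL:
SELECT a.title, b.name AS author
FROM books a
INNER JOIN authors b ON a.author_id = b.id

Result:
title            | author  
-----------------+---------
Falling Leaves   | Wilson  
Paper Boats      | Smith   
Distant Shores   | Mitchell
Empty Rooms      | Mitchell
The Red Mountain | Perez   
Winter Gardens   | Lopez   
Quiet Streets    | Smith   


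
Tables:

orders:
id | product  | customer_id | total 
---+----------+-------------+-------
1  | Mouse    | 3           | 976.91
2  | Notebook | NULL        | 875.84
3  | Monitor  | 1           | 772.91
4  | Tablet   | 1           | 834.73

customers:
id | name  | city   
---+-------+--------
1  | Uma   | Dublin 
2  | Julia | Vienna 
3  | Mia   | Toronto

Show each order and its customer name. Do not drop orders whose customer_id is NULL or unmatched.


LEFT JOIN keeps every row from orders (the left table); where customer_id has no match in customers, the customer columns become NULL. Walk through each order:
  - order 1 (Mouse): customer_id=3 -> matches Mia
  - order 2 (Notebook): customer_id=NULL, no match -> kept with NULL
  - order 3 (Monitor): customer_id=1 -> matches Uma
  - order 4 (Tablet): customer_id=1 -> matches Uma
All 4 rows appear; 1 has NULL customer.

SQL:
SELECT a.product, b.name AS customer
FROM orders a
LEFT JOIN customers b ON a.customer_id = b.id

Result:
product  | customer
---------+---------
Mouse    | Mia     
Notebook | NULL    
Monitor  | Uma     
Tablet   | Uma     


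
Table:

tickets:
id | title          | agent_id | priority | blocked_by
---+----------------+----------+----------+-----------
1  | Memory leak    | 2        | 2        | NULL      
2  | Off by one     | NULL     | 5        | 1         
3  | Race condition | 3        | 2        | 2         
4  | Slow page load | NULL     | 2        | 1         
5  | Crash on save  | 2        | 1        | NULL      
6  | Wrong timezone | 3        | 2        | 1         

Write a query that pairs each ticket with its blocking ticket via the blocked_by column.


This is a self-join: tickets is joined to a second copy of itself, matching each row's blocked_by to another row's id. Use LEFT JOIN so rows with blocked_by=NULL are kept.
  - ticket 1 (Memory leak): blocked_by=NULL -> NULL
  - ticket 2 (Off by one): blocked_by=1 -> Memory leak
  - ticket 3 (Race condition): blocked_by=2 -> Off by one
  - ticket 4 (Slow page load): blocked_by=1 -> Memory leak
  - ticket 5 (Crash on save): blocked_by=NULL -> NULL
  - ticket 6 (Wrong timezone): blocked_by=1 -> Memory leak

SQL:
SELECT a.title AS item, b.title AS blocked_by
FROM tickets a
LEFT JOIN tickets b ON a.blocked_by = b.id

Result:
item           | blocked_by 
---------------+------------
Memory leak    | NULL       
Off by one     | Memory leak
Race condition | Off by one 
Slow page load | Memory leak
Crash on save  | NULL       
Wrong timezone | Memory leak


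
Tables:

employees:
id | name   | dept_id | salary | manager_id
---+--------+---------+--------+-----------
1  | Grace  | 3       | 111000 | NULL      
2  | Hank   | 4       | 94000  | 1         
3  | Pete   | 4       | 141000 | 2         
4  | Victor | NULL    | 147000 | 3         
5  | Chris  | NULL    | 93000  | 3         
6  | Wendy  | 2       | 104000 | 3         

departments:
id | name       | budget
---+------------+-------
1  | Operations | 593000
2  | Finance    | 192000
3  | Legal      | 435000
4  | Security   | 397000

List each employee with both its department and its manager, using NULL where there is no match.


Two LEFT JOINs from the same base table employees: one to departments via dept_id, one to employees itself via manager_id. Both are LEFT so every employee is preserved.
Match against departments:
  - employee 1 (Grace): dept_id=3 -> matches Legal
  - employee 2 (Hank): dept_id=4 -> matches Security
  - employee 3 (Pete): dept_id=4 -> matches Security
  - employee 4 (Victor): dept_id=NULL, no match -> kept with NULL
  - employee 5 (Chris): dept_id=NULL, no match -> kept with NULL
  - employee 6 (Wendy): dept_id=2 -> matches Finance
Match against employees (self):
  - employee 1 (Grace): manager_id=NULL -> NULL
  - employee 2 (Hank): manager_id=1 -> Grace
  - employee 3 (Pete): manager_id=2 -> Hank
  - employee 4 (Victor): manager_id=3 -> Pete
  - employee 5 (Chris): manager_id=3 -> Pete
  - employee 6 (Wendy): manager_id=3 -> Pete

SQL:
SELECT a.name, b.name AS department, c.name AS manager
FROM employees a
LEFT JOIN departments b ON a.dept_id = b.id
LEFT JOIN employees c ON a.manager_id = c.id

Result:
name   | department | manager
-------+------------+--------
Grace  | Legal      | NULL   
Hank   | Security   | Grace  
Pete   | Security   | Hank   
Victor | NULL       | Pete   
Chris  | NULL       | Pete   
Wendy  | Finance    | Pete   


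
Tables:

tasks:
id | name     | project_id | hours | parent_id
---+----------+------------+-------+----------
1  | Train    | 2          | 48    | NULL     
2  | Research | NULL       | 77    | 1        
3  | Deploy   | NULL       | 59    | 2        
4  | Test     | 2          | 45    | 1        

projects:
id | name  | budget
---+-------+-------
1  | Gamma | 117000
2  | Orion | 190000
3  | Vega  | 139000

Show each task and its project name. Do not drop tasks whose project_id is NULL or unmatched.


LEFT JOIN keeps every row from tasks (the left table); where project_id has no match in projects, the project columns become NULL. Walk through each task:
  - task 1 (Train): project_id=2 -> matches Orion
  - task 2 (Research): project_id=NULL, no match -> kept with NULL
  - task 3 (Deploy): project_id=NULL, no match -> kept with NULL
  - task 4 (Test): project_id=2 -> matches Orion
All 4 rows appear; 2 have NULL project.

SQL:
SELECT a.name, b.name AS project
FROM tasks a
LEFT JOIN projects b ON a.project_id = b.id

Result:
name     | project
---------+--------
Train    | Orion  
Research | NULL   
Deploy   | NULL   
Test     | Orion  


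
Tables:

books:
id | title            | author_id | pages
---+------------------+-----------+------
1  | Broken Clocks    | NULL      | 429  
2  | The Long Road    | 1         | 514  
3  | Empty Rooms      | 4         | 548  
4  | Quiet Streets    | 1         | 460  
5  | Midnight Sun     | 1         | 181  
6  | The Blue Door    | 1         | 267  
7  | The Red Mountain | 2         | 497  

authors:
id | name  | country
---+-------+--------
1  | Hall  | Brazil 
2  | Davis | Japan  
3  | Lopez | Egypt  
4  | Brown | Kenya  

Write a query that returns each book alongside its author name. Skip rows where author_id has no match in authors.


INNER JOIN keeps only books rows whose author_id matches an id in authors. Walk through each book:
  - book 1 (Broken Clocks): author_id=NULL, no match -> dropped
  - book 2 (The Long Road): author_id=1 -> matches Hall
  - book 3 (Empty Rooms): author_id=4 -> matches Brown
  - book 4 (Quiet Streets): author_id=1 -> matches Hall
  - book 5 (Midnight Sun): author_id=1 -> matches Hall
  - book 6 (The Blue Door): author_id=1 -> matches Hall
  - book 7 (The Red Mountain): author_id=2 -> matches Davis
So 1 of 7 rows is dropped.

SQL:
SELECT a.title, b.name AS author
FROM books a
INNER JOIN authors b ON a.author_id = b.id

Result:
title            | author
-----------------+-------
The Long Road    | Hall  
Empty Rooms      | Brown 
Quiet Streets    | Hall  
Midnight Sun     | Hall  
The Blue Door    | Hall  
The Red Mountain | Davis 


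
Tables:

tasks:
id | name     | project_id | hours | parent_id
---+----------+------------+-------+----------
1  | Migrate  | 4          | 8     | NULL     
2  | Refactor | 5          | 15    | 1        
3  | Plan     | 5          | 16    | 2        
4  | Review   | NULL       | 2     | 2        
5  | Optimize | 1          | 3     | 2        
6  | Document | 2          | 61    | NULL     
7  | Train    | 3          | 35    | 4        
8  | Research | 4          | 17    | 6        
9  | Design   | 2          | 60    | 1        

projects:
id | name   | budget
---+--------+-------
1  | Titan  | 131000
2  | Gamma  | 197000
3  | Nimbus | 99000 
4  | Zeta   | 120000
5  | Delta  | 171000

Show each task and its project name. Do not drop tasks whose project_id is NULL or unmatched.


LEFT JOIN keeps every row from tasks (the left table); where project_id has no match in projects, the project columns become NULL. Walk through each task:
  - task 1 (Migrate): project_id=4 -> matches Zeta
  - task 2 (Refactor): project_id=5 -> matches Delta
  - task 3 (Plan): project_id=5 -> matches Delta
  - task 4 (Review): project_id=NULL, no match -> kept with NULL
  - task 5 (Optimize): project_id=1 -> matches Titan
  - task 6 (Document): project_id=2 -> matches Gamma
  - task 7 (Train): project_id=3 -> matches Nimbus
  - task 8 (Research): project_id=4 -> matches Zeta
  - task 9 (Design): project_id=2 -> matches Gamma
All 9 rows appear; 1 has NULL project.

SQL:
SELECT a.name, b.name AS project
FROM tasks a
LEFT JOIN projects b ON a.project_id = b.id

Result:
name     | project
---------+--------
Migrate  | Zeta   
Refactor | Delta  
Plan     | Delta  
Review   | NULL   
Optimize | Titan  
Document | Gamma  
Train    | Nimbus 
Research | Zeta   
Design   | Gamma  


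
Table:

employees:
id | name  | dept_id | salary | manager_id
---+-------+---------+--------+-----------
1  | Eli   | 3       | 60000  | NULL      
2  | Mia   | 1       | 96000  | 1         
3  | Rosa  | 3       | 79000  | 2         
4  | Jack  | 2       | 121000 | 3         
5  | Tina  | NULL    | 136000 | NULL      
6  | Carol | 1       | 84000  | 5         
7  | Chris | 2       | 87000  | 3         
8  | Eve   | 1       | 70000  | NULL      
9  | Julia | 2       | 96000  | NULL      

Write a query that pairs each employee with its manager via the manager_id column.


This is a self-join: employees is joined to a second copy of itself, matching each row's manager_id to another row's id. Use LEFT JOIN so rows with manager_id=NULL are kept.
  - employee 1 (Eli): manager_id=NULL -> NULL
  - employee 2 (Mia): manager_id=1 -> Eli
  - employee 3 (Rosa): manager_id=2 -> Mia
  - employee 4 (Jack): manager_id=3 -> Rosa
  - employee 5 (Tina): manager_id=NULL -> NULL
  - employee 6 (Carol): manager_id=5 -> Tina
  - employee 7 (Chris): manager_id=3 -> Rosa
  - employee 8 (Eve): manager_id=NULL -> NULL
  - employee 9 (Julia): manager_id=NULL -> NULL

SQL:
SELECT a.name AS item, b.name AS manager
FROM employees a
LEFT JOIN employees b ON a.manager_id = b.id

Result:
item  | manager
------+--------
Eli   | NULL   
Mia   | Eli    
Rosa  | Mia    
Jack  | Rosa   
Tina  | NULL   
Carol | Tina   
Chris | Rosa   
Eve   | NULL   
Julia | NULL   


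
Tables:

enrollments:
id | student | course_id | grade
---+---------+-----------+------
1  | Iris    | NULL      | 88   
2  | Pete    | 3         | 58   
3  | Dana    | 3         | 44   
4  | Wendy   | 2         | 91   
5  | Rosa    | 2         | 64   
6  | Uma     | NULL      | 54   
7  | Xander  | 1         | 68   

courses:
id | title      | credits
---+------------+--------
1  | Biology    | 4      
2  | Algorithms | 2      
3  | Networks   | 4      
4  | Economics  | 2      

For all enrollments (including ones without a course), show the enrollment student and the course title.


LEFT JOIN keeps every row from enrollments (the left table); where course_id has no match in courses, the course columns become NULL. Walk through each enrollment:
  - enrollment 1 (Iris): course_id=NULL, no match -> kept with NULL
  - enrollment 2 (Pete): course_id=3 -> matches Networks
  - enrollment 3 (Dana): course_id=3 -> matches Networks
  - enrollment 4 (Wendy): course_id=2 -> matches Algorithms
  - enrollment 5 (Rosa): course_id=2 -> matches Algorithms
  - enrollment 6 (Uma): course_id=NULL, no match -> kept with NULL
  - enrollment 7 (Xander): course_id=1 -> matches Biology
All 7 rows appear; 2 have NULL course.

SQL:
SELECT a.student, b.title AS course
FROM enrollments a
LEFT JOIN courses b ON a.course_id = b.id

Result:
student | course    
--------+-----------
Iris    | NULL      
Pete    | Networks  
Dana    | Networks  
Wendy   | Algorithms
Rosa    | Algorithms
Uma     | NULL      
Xander  | Biology   


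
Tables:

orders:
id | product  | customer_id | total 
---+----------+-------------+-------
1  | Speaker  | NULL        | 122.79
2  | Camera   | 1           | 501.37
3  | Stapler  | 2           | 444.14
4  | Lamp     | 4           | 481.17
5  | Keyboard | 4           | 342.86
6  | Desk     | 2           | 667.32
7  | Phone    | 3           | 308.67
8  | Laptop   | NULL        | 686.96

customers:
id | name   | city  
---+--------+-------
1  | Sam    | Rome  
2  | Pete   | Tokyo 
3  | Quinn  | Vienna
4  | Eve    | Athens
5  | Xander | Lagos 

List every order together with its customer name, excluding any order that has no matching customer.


INNER JOIN keeps only orders rows whose customer_id matches an id in customers. Walk through each order:
  - order 1 (Speaker): customer_id=NULL, no match -> dropped
  - order 2 (Camera): customer_id=1 -> matches Sam
  - order 3 (Stapler): customer_id=2 -> matches Pete
  - order 4 (Lamp): customer_id=4 -> matches Eve
  - order 5 (Keyboard): customer_id=4 -> matches Eve
  - order 6 (Desk): customer_id=2 -> matches Pete
  - order 7 (Phone): customer_id=3 -> matches Quinn
  - order 8 (Laptop): customer_id=NULL, no match -> dropped
So 2 of 8 rows are dropped.

SQL:
SELECT a.product, b.name AS customer
FROM orders a
INNER JOIN customers b ON a.customer_id = b.id

Result:
product  | customer
---------+---------
Camera   | Sam     
Stapler  | Pete    
Lamp     | Eve     
Keyboard | Eve     
Desk     | Pete    
Phone    | Quinn   


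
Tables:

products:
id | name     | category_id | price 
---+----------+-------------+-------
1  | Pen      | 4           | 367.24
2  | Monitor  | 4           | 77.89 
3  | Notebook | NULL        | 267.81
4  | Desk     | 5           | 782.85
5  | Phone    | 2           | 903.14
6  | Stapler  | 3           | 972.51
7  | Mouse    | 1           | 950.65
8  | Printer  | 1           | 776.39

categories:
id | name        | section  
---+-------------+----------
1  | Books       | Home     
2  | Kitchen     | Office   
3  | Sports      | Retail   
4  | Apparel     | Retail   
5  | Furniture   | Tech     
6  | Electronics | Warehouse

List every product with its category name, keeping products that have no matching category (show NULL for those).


LEFT JOIN keeps every row from products (the left table); where category_id has no match in categories, the category columns become NULL. Walk through each product:
  - product 1 (Pen): category_id=4 -> matches Apparel
  - product 2 (Monitor): category_id=4 -> matches Apparel
  - product 3 (Notebook): category_id=NULL, no match -> kept with NULL
  - product 4 (Desk): category_id=5 -> matches Furniture
  - product 5 (Phone): category_id=2 -> matches Kitchen
  - product 6 (Stapler): category_id=3 -> matches Sports
  - product 7 (Mouse): category_id=1 -> matches Books
  - product 8 (Printer): category_id=1 -> matches Books
All 8 rows appear; 1 has NULL category.

SQL:
SELECT a.name, b.name AS category
FROM products a
LEFT JOIN categories b ON a.category_id = b.id

Result:
name     | category 
---------+----------
Pen      | Apparel  
Monitor  | Apparel  
Notebook | NULL     
Desk     | Furniture
Phone    | Kitchen  
Stapler  | Sports   
Mouse    | Books    
Printer  | Books    


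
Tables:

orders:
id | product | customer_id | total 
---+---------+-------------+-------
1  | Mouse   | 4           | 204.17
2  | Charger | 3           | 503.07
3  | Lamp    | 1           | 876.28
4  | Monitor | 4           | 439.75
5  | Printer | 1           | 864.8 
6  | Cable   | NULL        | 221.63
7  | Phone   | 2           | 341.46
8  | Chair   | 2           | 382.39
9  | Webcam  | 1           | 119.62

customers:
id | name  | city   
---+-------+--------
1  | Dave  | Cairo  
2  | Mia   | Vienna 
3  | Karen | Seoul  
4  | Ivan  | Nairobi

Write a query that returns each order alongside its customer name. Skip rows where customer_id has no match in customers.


INNER JOIN keeps only orders rows whose customer_id matches an id in customers. Walk through each order:
  - order 1 (Mouse): customer_id=4 -> matches Ivan
  - order 2 (Charger): customer_id=3 -> matches Karen
  - order 3 (Lamp): customer_id=1 -> matches Dave
  - order 4 (Monitor): customer_id=4 -> matches Ivan
  - order 5 (Printer): customer_id=1 -> matches Dave
  - order 6 (Cable): customer_id=NULL, no match -> dropped
  - order 7 (Phone): customer_id=2 -> matches Mia
  - order 8 (Chair): customer_id=2 -> matches Mia
  - order 9 (Webcam): customer_id=1 -> matches Dave
So 1 of 9 rows is dropped.

SQL:
SELECT a.product, b.name AS customer
FROM orders a
INNER JOIN customers b ON a.customer_id = b.id

Result:
product | customer
--------+---------
Mouse   | Ivan    
Charger | Karen   
Lamp    | Dave    
Monitor | Ivan    
Printer | Dave    
Phone   | Mia     
Chair   | Mia     
Webcam  | Dave    


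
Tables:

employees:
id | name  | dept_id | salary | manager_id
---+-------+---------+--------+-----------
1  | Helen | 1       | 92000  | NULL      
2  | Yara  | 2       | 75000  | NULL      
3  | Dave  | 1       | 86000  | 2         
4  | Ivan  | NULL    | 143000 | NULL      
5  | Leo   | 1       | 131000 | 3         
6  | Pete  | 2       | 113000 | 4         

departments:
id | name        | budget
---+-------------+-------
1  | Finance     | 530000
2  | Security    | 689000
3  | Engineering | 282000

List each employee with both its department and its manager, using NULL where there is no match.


Two LEFT JOINs from the same base table employees: one to departments via dept_id, one to employees itself via manager_id. Both are LEFT so every employee is preserved.
Match against departments:
  - employee 1 (Helen): dept_id=1 -> matches Finance
  - employee 2 (Yara): dept_id=2 -> matches Security
  - employee 3 (Dave): dept_id=1 -> matches Finance
  - employee 4 (Ivan): dept_id=NULL, no match -> kept with NULL
  - employee 5 (Leo): dept_id=1 -> matches Finance
  - employee 6 (Pete): dept_id=2 -> matches Security
Match against employees (self):
  - employee 1 (Helen): manager_id=NULL -> NULL
  - employee 2 (Yara): manager_id=NULL -> NULL
  - employee 3 (Dave): manager_id=2 -> Yara
  - employee 4 (Ivan): manager_id=NULL -> NULL
  - employee 5 (Leo): manager_id=3 -> Dave
  - employee 6 (Pete): manager_id=4 -> Ivan

SQL:
SELECT a.name, b.name AS department, c.name AS manager
FROM employees a
LEFT JOIN departments b ON a.dept_id = b.id
LEFT JOIN employees c ON a.manager_id = c.id

Result:
name  | department | manager
------+------------+--------
Helen | Finance    | NULL   
Yara  | Security   | NULL   
Dave  | Finance    | Yara   
Ivan  | NULL       | NULL   
Leo   | Finance    | Dave   
Pete  | Security   | Ivan   


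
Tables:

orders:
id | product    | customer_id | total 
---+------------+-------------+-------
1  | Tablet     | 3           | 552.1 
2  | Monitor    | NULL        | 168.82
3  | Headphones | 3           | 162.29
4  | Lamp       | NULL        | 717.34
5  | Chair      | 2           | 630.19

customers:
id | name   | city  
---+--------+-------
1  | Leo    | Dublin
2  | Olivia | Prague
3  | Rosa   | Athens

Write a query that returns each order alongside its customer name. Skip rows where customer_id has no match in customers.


INNER JOIN keeps only orders rows whose customer_id matches an id in customers. Walk through each order:
  - order 1 (Tablet): customer_id=3 -> matches Rosa
  - order 2 (Monitor): customer_id=NULL, no match -> dropped
  - order 3 (Headphones): customer_id=3 -> matches Rosa
  - order 4 (Lamp): customer_id=NULL, no match -> dropped
  - order 5 (Chair): customer_id=2 -> matches Olivia
So 2 of 5 rows are dropped.

SQL:
SELECT a.product, b.name AS customer
FROM orders a
INNER JOIN customers b ON a.customer_id = b.id

Result:
product    | customer
-----------+---------
Tablet     | Rosa    
Headphones | Rosa    
Chair      | Olivia  


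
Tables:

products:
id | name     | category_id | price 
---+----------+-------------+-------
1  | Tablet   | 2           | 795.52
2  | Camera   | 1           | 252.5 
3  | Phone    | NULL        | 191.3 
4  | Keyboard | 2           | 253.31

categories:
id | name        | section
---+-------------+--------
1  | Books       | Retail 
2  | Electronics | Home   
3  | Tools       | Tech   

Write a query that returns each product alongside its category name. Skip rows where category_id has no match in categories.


INNER JOIN keeps only products rows whose category_id matches an id in categories. Walk through each product:
  - product 1 (Tablet): category_id=2 -> matches Electronics
  - product 2 (Camera): category_id=1 -> matches Books
  - product 3 (Phone): category_id=NULL, no match -> dropped
  - product 4 (Keyboard): category_id=2 -> matches Electronics
So 1 of 4 rows is dropped.

SQL:
SELECT a.name, b.name AS category
FROM products a
INNER JOIN categories b ON a.category_id = b.id

Result:
name     | category   
---------+------------
Tablet   | Electronics
Camera   | Books      
Keyboard | Electronics


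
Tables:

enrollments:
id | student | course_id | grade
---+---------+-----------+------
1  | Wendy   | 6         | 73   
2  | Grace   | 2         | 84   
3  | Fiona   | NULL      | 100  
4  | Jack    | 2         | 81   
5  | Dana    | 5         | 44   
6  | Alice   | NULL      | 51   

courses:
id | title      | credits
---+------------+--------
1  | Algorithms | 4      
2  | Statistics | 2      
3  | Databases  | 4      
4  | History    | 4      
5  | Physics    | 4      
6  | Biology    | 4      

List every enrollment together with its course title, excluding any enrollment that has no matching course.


INNER JOIN keeps only enrollments rows whose course_id matches an id in courses. Walk through each enrollment:
  - enrollment 1 (Wendy): course_id=6 -> matches Biology
  - enrollment 2 (Grace): course_id=2 -> matches Statistics
  - enrollment 3 (Fiona): course_id=NULL, no match -> dropped
  - enrollment 4 (Jack): course_id=2 -> matches Statistics
  - enrollment 5 (Dana): course_id=5 -> matches Physics
  - enrollment 6 (Alice): course_id=NULL, no match -> dropped
So 2 of 6 rows are dropped.

SQL:
SELECT a.student, b.title AS course
FROM enrollments a
INNER JOIN courses b ON a.course_id = b.id

Result:
student | course    
--------+-----------
Wendy   | Biology   
Grace   | Statistics
Jack    | Statistics
Dana    | Physics   


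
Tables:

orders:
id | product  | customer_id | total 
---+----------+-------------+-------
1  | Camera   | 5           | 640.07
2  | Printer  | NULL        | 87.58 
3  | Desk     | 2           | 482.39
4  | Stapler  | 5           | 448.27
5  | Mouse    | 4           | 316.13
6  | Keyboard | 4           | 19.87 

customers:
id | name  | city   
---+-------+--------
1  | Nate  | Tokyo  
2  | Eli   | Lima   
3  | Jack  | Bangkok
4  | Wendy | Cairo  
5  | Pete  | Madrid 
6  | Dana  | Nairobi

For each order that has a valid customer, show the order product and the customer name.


INNER JOIN keeps only orders rows whose customer_id matches an id in customers. Walk through each order:
  - order 1 (Camera): customer_id=5 -> matches Pete
  - order 2 (Printer): customer_id=NULL, no match -> dropped
  - order 3 (Desk): customer_id=2 -> matches Eli
  - order 4 (Stapler): customer_id=5 -> matches Pete
  - order 5 (Mouse): customer_id=4 -> matches Wendy
  - order 6 (Keyboard): customer_id=4 -> matches Wendy
So 1 of 6 rows is dropped.

SQL:
SELECT a.product, b.name AS customer
FROM orders a
INNER JOIN customers b ON a.customer_id = b.id

Result:
product  | customer
---------+---------
Camera   | Pete    
Desk     | Eli     
Stapler  | Pete    
Mouse    | Wendy   
Keyboard | Wendy   


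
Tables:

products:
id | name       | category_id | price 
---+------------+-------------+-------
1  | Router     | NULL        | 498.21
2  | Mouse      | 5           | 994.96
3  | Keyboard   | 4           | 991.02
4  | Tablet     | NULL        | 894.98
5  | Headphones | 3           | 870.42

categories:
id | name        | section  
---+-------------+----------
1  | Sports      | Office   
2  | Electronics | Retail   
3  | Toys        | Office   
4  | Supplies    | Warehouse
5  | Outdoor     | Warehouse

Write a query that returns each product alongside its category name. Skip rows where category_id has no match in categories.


INNER JOIN keeps only products rows whose category_id matches an id in categories. Walk through each product:
  - product 1 (Router): category_id=NULL, no match -> dropped
  - product 2 (Mouse): category_id=5 -> matches Outdoor
  - product 3 (Keyboard): category_id=4 -> matches Supplies
  - product 4 (Tablet): category_id=NULL, no match -> dropped
  - product 5 (Headphones): category_id=3 -> matches Toys
So 2 of 5 rows are dropped.

SQL:
SELECT a.name, b.name AS category
FROM products a
INNER JOIN categories b ON a.category_id = b.id

Result:
name       | category
-----------+---------
Mouse      | Outdoor 
Keyboard   | Supplies
Headphones | Toys    
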